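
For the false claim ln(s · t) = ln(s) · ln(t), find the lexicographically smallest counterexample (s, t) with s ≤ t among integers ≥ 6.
(s, t) = (6, 6)

Substituting (6, 6) into the claim:
LHS = ln(6 · 6) = ln(36) ≈ 3.584
RHS = ln(6) · ln(6) = ln(6)² ≈ 3.21

Since LHS ≠ RHS, this pair disproves the claim, and no lexicographically smaller pair (s ≤ t, integers ≥ 6) does.

For instance (8, 9) is also a counterexample (LHS = ln(72) ≈ 4.277, RHS = ln(8)·ln(9) ≈ 4.569), but it's lexicographically larger.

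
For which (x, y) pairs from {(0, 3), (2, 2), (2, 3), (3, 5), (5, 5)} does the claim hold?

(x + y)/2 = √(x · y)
(2, 2), (5, 5)

Testing each pair:
(0, 3): LHS = 3/2, RHS = 0 → fails
(2, 2): LHS = 2, RHS = 2 → holds
(2, 3): LHS = 5/2, RHS = √(6) ≈ 2.449 → fails
(3, 5): LHS = 4, RHS = √(15) ≈ 3.873 → fails
(5, 5): LHS = 5, RHS = 5 → holds

2 of 5 pairs satisfy the claim.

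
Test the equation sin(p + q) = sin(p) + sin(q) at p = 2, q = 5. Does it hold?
Fails

Substituting p = 2, q = 5:

LHS = sin(2 + 5) = sin(7) ≈ 0.657
RHS = sin(2) + sin(5) ≈ -0.04963

LHS ≠ RHS, so the equation does not hold at this point.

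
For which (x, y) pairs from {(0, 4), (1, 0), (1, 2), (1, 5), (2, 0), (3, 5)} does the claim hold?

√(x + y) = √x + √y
(0, 4), (1, 0), (2, 0)

Testing each pair:
(0, 4): LHS = 2, RHS = 2 → holds
(1, 0): LHS = 1, RHS = 1 → holds
(1, 2): LHS = √(3) ≈ 1.732, RHS = 1 + √(2) ≈ 2.414 → fails
(1, 5): LHS = √(6) ≈ 2.449, RHS = 1 + √(5) ≈ 3.236 → fails
(2, 0): LHS = √(2) ≈ 1.414, RHS = √(2) ≈ 1.414 → holds
(3, 5): LHS = 2·√(2) ≈ 2.828, RHS = √(3) + √(5) ≈ 3.968 → fails

3 of 6 pairs satisfy the claim.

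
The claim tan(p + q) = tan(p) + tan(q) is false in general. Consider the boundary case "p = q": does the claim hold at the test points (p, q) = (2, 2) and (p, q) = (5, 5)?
No, fails at both test points

At (2, 2): LHS = tan(4) ≈ 1.158 ≠ RHS = 2·tan(2) ≈ -4.37
At (5, 5): LHS = tan(10) ≈ 0.6484 ≠ RHS = 2·tan(5) ≈ -6.761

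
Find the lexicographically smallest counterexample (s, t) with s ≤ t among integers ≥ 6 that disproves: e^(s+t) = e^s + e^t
(s, t) = (6, 6)

Substituting (6, 6) into the claim:
LHS = e^(6+6) = e^12 ≈ 162754.8
RHS = e^6 + e^6 = 2·e^6 ≈ 806.9

Since LHS ≠ RHS, this pair disproves the claim, and no lexicographically smaller pair (s ≤ t, integers ≥ 6) does.

For instance (12, 12) is also a counterexample (LHS = e^24 ≈ 26489122129.8, RHS = 2·e^12 ≈ 325509.6), but it's lexicographically larger.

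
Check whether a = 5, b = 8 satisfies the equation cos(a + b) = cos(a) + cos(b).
Fails

Substituting a = 5, b = 8:

LHS = cos(5 + 8) = cos(13) ≈ 0.9074
RHS = cos(5) + cos(8) ≈ 0.1382

LHS ≠ RHS, so the equation does not hold at this point.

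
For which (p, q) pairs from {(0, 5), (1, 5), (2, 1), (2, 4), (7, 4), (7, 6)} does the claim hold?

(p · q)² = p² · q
Testing each pair:
(0, 5): LHS = 0, RHS = 0 → holds
(1, 5): LHS = 25, RHS = 5 → fails
(2, 1): LHS = 4, RHS = 4 → holds
(2, 4): LHS = 64, RHS = 16 → fails
(7, 4): LHS = 784, RHS = 196 → fails
(7, 6): LHS = 1764, RHS = 294 → fails

2 of 6 pairs satisfy the claim.

Answer: (0, 5), (2, 1)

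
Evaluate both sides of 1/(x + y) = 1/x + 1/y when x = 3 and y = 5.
LHS = 1/(3 + 5) = 1/8
RHS = 1/3 + 1/5 = 8/15

LHS ≠ RHS, so the equation does not hold here.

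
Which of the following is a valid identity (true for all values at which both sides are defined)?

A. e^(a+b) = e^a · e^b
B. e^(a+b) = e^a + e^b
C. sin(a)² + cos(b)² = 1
A

A: holds — e.g. at (3, 5), both sides equal e^8 ≈ 2981.
B: fails at (3, 3) — LHS = e^6 ≈ 403.4, RHS = 2·e^3 ≈ 40.17.
C: fails at (2, 4) — LHS = cos(4)² + sin(2)² ≈ 1.254, RHS = 1.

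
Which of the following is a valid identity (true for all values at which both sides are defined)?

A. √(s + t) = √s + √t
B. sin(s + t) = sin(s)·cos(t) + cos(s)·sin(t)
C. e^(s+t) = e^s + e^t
B

A: fails at (5, 5) — LHS = √(10) ≈ 3.162, RHS = 2·√(5) ≈ 4.472.
B: holds — e.g. at (5, 5), both sides equal sin(10) ≈ -0.544.
C: fails at (3, 7) — LHS = e^10 ≈ 22026.5, RHS = e^3 + e^7 ≈ 1117.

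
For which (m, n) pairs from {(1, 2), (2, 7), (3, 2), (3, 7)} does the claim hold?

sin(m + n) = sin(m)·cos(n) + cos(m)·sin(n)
All pairs

Testing each pair:
(1, 2): LHS = sin(3) ≈ 0.1411, RHS = sin(1)·cos(2) + sin(2)·cos(1) ≈ 0.1411 → holds
(2, 7): LHS = sin(9) ≈ 0.4121, RHS = sin(7)·cos(2) + sin(2)·cos(7) ≈ 0.4121 → holds
(3, 2): LHS = sin(5) ≈ -0.9589, RHS = sin(2)·cos(3) + sin(3)·cos(2) ≈ -0.9589 → holds
(3, 7): LHS = sin(10) ≈ -0.544, RHS = sin(7)·cos(3) + sin(3)·cos(7) ≈ -0.544 → holds

Every pair satisfies the claim.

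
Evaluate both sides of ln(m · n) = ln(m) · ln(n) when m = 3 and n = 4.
LHS = ln(3 · 4) = ln(12) ≈ 2.485
RHS = ln(3) · ln(4) ≈ 1.523

LHS ≠ RHS (they differ by about 0.9619), so the equation does not hold here.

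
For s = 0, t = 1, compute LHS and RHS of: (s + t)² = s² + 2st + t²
LHS = (0 + 1)² = 1
RHS = 0² + 2·0·1 + 1² = 1

LHS = RHS: the two sides agree.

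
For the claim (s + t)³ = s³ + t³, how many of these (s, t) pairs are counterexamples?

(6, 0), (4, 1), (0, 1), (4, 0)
Testing each pair:
(6, 0): LHS = 216, RHS = 216 → satisfies claim
(4, 1): LHS = 125, RHS = 65 → counterexample
(0, 1): LHS = 1, RHS = 1 → satisfies claim
(4, 0): LHS = 64, RHS = 64 → satisfies claim

That makes 1 counterexample.

Answer: 1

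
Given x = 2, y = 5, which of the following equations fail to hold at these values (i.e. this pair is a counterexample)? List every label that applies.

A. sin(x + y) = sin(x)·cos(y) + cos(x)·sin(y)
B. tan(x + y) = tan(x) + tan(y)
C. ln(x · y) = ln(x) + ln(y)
B

Evaluating each claim at the given values:
A. LHS = sin(7) ≈ 0.657, RHS = sin(2)·cos(5) + sin(5)·cos(2) ≈ 0.657 → holds here (LHS = RHS)
B. LHS = tan(7) ≈ 0.8714, RHS = tan(5) + tan(2) ≈ -5.566 → fails here (LHS ≠ RHS)
C. LHS = ln(10) ≈ 2.303, RHS = ln(2) + ln(5) ≈ 2.303 → holds here (LHS = RHS)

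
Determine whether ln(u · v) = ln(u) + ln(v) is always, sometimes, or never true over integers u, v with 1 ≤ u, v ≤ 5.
Always true

The identity holds for every pair in the range. For instance at (u, v) = (2, 4): both sides equal ln(8) ≈ 2.079.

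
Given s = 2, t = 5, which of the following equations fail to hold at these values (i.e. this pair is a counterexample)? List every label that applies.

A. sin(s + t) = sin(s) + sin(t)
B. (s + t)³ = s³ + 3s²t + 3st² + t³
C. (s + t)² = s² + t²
A, C

Evaluating each claim at the given values:
A. LHS = sin(7) ≈ 0.657, RHS = sin(5) + sin(2) ≈ -0.04963 → fails here (LHS ≠ RHS)
B. LHS = 343, RHS = 343 → holds here (LHS = RHS)
C. LHS = 49, RHS = 29 → fails here (LHS ≠ RHS)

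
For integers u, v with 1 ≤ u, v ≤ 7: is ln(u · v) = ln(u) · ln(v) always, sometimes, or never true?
It holds at (u, v) = (1, 1) (both sides equal 0), but fails at (u, v) = (2, 1) (LHS = ln(2) ≈ 0.6931, RHS = 0).

Answer: Sometimes true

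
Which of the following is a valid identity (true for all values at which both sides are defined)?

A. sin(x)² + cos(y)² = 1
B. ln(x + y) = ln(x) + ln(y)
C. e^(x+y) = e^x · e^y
A: fails at (3, 5) — LHS = sin(3)² + cos(5)² ≈ 0.1004, RHS = 1.
B: fails at (4, 6) — LHS = ln(10) ≈ 2.303, RHS = ln(4) + ln(6) ≈ 3.178.
C: holds — e.g. at (3, 4), both sides equal e^7 ≈ 1097.

Answer: C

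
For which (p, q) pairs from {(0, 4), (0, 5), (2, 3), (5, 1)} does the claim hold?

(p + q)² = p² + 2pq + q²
All pairs

Testing each pair:
(0, 4): LHS = 16, RHS = 16 → holds
(0, 5): LHS = 25, RHS = 25 → holds
(2, 3): LHS = 25, RHS = 25 → holds
(5, 1): LHS = 36, RHS = 36 → holds

Every pair satisfies the claim.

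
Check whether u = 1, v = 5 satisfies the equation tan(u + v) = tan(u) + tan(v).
Fails

Substituting u = 1, v = 5:

LHS = tan(1 + 5) = tan(6) ≈ -0.291
RHS = tan(1) + tan(5) ≈ -1.823

LHS ≠ RHS, so the equation does not hold at this point.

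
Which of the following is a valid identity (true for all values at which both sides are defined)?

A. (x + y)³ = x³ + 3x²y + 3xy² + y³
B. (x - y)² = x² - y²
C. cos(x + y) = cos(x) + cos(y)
A

A: holds — e.g. at (2, 2), both sides equal 64.
B: fails at (6, 7) — LHS = 1, RHS = -13.
C: fails at (3, 5) — LHS = cos(8) ≈ -0.1455, RHS = cos(3) + cos(5) ≈ -0.7063.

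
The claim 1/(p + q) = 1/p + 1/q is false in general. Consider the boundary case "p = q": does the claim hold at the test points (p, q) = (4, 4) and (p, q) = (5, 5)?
At (4, 4): LHS = 1/8 ≠ RHS = 1/2
At (5, 5): LHS = 1/10 ≠ RHS = 2/5

Answer: No, fails at both test points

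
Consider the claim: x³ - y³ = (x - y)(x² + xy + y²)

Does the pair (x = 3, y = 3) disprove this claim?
No

Substituting x = 3, y = 3:
LHS = 3³ - 3³ = 0
RHS = (3 - 3)(3² + 3·3 + 3²) = 0

The sides agree, so this pair does not disprove the claim.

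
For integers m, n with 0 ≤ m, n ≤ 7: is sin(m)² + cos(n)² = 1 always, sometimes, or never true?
Sometimes true

It holds at (m, n) = (7, 7) (both sides equal 1), but fails at (m, n) = (4, 5) (LHS = cos(5)² + sin(4)² ≈ 0.6532, RHS = 1).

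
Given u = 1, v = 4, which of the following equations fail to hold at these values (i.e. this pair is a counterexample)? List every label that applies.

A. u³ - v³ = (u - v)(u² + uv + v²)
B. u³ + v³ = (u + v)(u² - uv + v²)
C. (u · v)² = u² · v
Evaluating each claim at the given values:
A. LHS = -63, RHS = -63 → holds here (LHS = RHS)
B. LHS = 65, RHS = 65 → holds here (LHS = RHS)
C. LHS = 16, RHS = 4 → fails here (LHS ≠ RHS)

Answer: C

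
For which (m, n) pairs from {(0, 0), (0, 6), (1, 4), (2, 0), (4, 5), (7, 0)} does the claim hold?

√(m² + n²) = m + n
Testing each pair:
(0, 0): LHS = 0, RHS = 0 → holds
(0, 6): LHS = 6, RHS = 6 → holds
(1, 4): LHS = √(17) ≈ 4.123, RHS = 5 → fails
(2, 0): LHS = 2, RHS = 2 → holds
(4, 5): LHS = √(41) ≈ 6.403, RHS = 9 → fails
(7, 0): LHS = 7, RHS = 7 → holds

4 of 6 pairs satisfy the claim.

Answer: (0, 0), (0, 6), (2, 0), (7, 0)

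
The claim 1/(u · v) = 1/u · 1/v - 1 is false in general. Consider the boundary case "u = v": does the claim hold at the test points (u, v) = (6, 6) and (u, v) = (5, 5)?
No, fails at both test points

At (6, 6): LHS = 1/36 ≠ RHS = -35/36
At (5, 5): LHS = 1/25 ≠ RHS = -24/25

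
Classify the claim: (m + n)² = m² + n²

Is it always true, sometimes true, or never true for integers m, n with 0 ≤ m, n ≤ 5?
It holds at (m, n) = (5, 0) (both sides equal 25), but fails at (m, n) = (1, 2) (LHS = 9, RHS = 5).

Answer: Sometimes true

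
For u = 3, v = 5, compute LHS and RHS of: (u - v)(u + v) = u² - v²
LHS = (3 - 5)(3 + 5) = -16
RHS = 3² - 5² = -16

LHS = RHS: the two sides agree.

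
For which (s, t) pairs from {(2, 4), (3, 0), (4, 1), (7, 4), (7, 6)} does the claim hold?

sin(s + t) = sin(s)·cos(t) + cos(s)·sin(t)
All pairs

Testing each pair:
(2, 4): LHS = sin(6) ≈ -0.2794, RHS = sin(2)·cos(4) + sin(4)·cos(2) ≈ -0.2794 → holds
(3, 0): LHS = sin(3) ≈ 0.1411, RHS = sin(3) ≈ 0.1411 → holds
(4, 1): LHS = sin(5) ≈ -0.9589, RHS = sin(1)·cos(4) + sin(4)·cos(1) ≈ -0.9589 → holds
(7, 4): LHS = sin(11) ≈ -1, RHS = sin(4)·cos(7) + sin(7)·cos(4) ≈ -1 → holds
(7, 6): LHS = sin(13) ≈ 0.4202, RHS = sin(6)·cos(7) + sin(7)·cos(6) ≈ 0.4202 → holds

Every pair satisfies the claim.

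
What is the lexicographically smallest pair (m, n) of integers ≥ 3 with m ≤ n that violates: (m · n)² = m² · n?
Substituting (3, 3) into the claim:
LHS = (3 · 3)² = 81
RHS = 3² · 3 = 27

Since LHS ≠ RHS, this pair disproves the claim, and no lexicographically smaller pair (m ≤ n, integers ≥ 3) does.

For instance (7, 8) is also a counterexample (LHS = 3136, RHS = 392), but it's lexicographically larger.

Answer: (m, n) = (3, 3)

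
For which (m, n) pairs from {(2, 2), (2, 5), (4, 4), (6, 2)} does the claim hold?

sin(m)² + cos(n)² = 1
Testing each pair:
(2, 2): LHS = cos(2)² + sin(2)² = 1, RHS = 1 → holds
(2, 5): LHS = cos(5)² + sin(2)² ≈ 0.9073, RHS = 1 → fails
(4, 4): LHS = cos(4)² + sin(4)² = 1, RHS = 1 → holds
(6, 2): LHS = sin(6)² + cos(2)² ≈ 0.2513, RHS = 1 → fails

2 of 4 pairs satisfy the claim.

Answer: (2, 2), (4, 4)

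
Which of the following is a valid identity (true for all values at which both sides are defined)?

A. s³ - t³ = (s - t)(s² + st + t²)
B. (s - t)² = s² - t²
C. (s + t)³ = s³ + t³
A

A: holds — e.g. at (2, 7), both sides equal -335.
B: fails at (6, 7) — LHS = 1, RHS = -13.
C: fails at (2, 7) — LHS = 729, RHS = 351.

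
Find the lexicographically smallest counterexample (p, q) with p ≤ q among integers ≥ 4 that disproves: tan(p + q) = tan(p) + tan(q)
Substituting (4, 4) into the claim:
LHS = tan(4 + 4) = tan(8) ≈ -6.8
RHS = tan(4) + tan(4) = 2·tan(4) ≈ 2.316

Since LHS ≠ RHS, this pair disproves the claim, and no lexicographically smaller pair (p ≤ q, integers ≥ 4) does.

For instance (4, 8) is also a counterexample (LHS = tan(12) ≈ -0.6359, RHS = tan(8) + tan(4) ≈ -5.642), but it's lexicographically larger.

Answer: (p, q) = (4, 4)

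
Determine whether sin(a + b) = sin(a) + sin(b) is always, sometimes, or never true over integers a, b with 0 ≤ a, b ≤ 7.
It holds at (a, b) = (0, 7) (both sides equal sin(7) ≈ 0.657), but fails at (a, b) = (6, 5) (LHS = sin(11) ≈ -1, RHS = sin(5) + sin(6) ≈ -1.238).

Answer: Sometimes true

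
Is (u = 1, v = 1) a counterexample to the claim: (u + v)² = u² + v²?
Yes

Substituting u = 1, v = 1:
LHS = (1 + 1)² = 4
RHS = 1² + 1² = 2

Since LHS ≠ RHS, this pair disproves the claim.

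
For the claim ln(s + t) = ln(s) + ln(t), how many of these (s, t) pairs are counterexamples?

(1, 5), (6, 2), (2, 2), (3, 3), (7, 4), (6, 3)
Testing each pair:
(1, 5): LHS = ln(6) ≈ 1.792, RHS = ln(5) ≈ 1.609 → counterexample
(6, 2): LHS = ln(8) ≈ 2.079, RHS = ln(2) + ln(6) ≈ 2.485 → counterexample
(2, 2): LHS = ln(4) ≈ 1.386, RHS = 2·ln(2) ≈ 1.386 → satisfies claim
(3, 3): LHS = ln(6) ≈ 1.792, RHS = 2·ln(3) ≈ 2.197 → counterexample
(7, 4): LHS = ln(11) ≈ 2.398, RHS = ln(4) + ln(7) ≈ 3.332 → counterexample
(6, 3): LHS = ln(9) ≈ 2.197, RHS = ln(3) + ln(6) ≈ 2.89 → counterexample

That makes 5 counterexamples.

Answer: 5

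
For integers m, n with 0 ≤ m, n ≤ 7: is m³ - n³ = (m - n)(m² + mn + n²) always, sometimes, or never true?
Always true

The identity holds for every pair in the range. For instance at (m, n) = (0, 4): both sides equal -64.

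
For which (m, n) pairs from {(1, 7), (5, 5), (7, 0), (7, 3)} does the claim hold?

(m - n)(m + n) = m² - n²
Testing each pair:
(1, 7): LHS = -48, RHS = -48 → holds
(5, 5): LHS = 0, RHS = 0 → holds
(7, 0): LHS = 49, RHS = 49 → holds
(7, 3): LHS = 40, RHS = 40 → holds

Every pair satisfies the claim.

Answer: All pairs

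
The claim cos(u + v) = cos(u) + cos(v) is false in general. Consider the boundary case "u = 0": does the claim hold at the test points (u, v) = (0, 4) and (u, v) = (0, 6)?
At (0, 4): LHS = cos(4) ≈ -0.6536 ≠ RHS = cos(4) + 1 ≈ 0.3464
At (0, 6): LHS = cos(6) ≈ 0.9602 ≠ RHS = cos(6) + 1 ≈ 1.96

Answer: No, fails at both test points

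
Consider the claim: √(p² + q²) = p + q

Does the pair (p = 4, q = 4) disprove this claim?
Yes

Substituting p = 4, q = 4:
LHS = √(4² + 4²) = 4·√(2) ≈ 5.657
RHS = 4 + 4 = 8

Since LHS ≠ RHS, this pair disproves the claim.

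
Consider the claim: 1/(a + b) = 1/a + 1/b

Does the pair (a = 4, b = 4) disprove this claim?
Substituting a = 4, b = 4:
LHS = 1/(4 + 4) = 1/8
RHS = 1/4 + 1/4 = 1/2

Since LHS ≠ RHS, this pair disproves the claim.

Answer: Yes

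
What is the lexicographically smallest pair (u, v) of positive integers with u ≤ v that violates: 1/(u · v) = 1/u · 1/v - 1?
(u, v) = (1, 1)

Substituting (1, 1) into the claim:
LHS = 1/(1 · 1) = 1
RHS = 1/1 · 1/1 - 1 = 0

Since LHS ≠ RHS, this pair disproves the claim, and no lexicographically smaller pair (u ≤ v, positive integers) does.

For instance (2, 4) is also a counterexample (LHS = 1/8, RHS = -7/8), but it's lexicographically larger.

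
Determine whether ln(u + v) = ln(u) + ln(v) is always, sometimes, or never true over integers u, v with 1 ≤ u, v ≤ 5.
Sometimes true

It holds at (u, v) = (2, 2) (both sides equal ln(4) ≈ 1.386), but fails at (u, v) = (4, 5) (LHS = ln(9) ≈ 2.197, RHS = ln(4) + ln(5) ≈ 2.996).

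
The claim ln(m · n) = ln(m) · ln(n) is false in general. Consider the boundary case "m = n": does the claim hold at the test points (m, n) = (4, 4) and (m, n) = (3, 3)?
At (4, 4): LHS = ln(16) ≈ 2.773 ≠ RHS = ln(4)² ≈ 1.922
At (3, 3): LHS = ln(9) ≈ 2.197 ≠ RHS = ln(3)² ≈ 1.207

Answer: No, fails at both test points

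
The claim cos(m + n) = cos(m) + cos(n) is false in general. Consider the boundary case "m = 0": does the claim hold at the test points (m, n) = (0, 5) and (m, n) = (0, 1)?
No, fails at both test points

At (0, 5): LHS = cos(5) ≈ 0.2837 ≠ RHS = cos(5) + 1 ≈ 1.284
At (0, 1): LHS = cos(1) ≈ 0.5403 ≠ RHS = cos(1) + 1 ≈ 1.54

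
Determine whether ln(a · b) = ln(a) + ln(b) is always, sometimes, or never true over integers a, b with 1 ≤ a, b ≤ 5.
The identity holds for every pair in the range. For instance at (a, b) = (2, 1): both sides equal ln(2) ≈ 0.6931.

Answer: Always true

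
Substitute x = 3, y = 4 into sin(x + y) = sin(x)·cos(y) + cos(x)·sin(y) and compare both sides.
LHS = sin(3 + 4) = sin(7) ≈ 0.657
RHS = sin(3)·cos(4) + cos(3)·sin(4) = sin(3)·cos(4) + sin(4)·cos(3) ≈ 0.657

LHS = RHS: the two sides agree.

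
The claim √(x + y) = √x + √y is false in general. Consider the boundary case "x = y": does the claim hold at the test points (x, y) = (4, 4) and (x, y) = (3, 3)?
No, fails at both test points

At (4, 4): LHS = 2·√(2) ≈ 2.828 ≠ RHS = 4
At (3, 3): LHS = √(6) ≈ 2.449 ≠ RHS = 2·√(3) ≈ 3.464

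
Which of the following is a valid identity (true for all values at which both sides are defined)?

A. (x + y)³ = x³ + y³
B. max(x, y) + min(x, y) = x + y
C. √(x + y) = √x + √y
B

A: fails at (3, 7) — LHS = 1000, RHS = 370.
B: holds — e.g. at (0, 1), both sides equal 1.
C: fails at (5, 8) — LHS = √(13) ≈ 3.606, RHS = √(5) + 2·√(2) ≈ 5.064.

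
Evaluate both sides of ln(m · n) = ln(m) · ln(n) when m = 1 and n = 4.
LHS = ln(1 · 4) = ln(4) ≈ 1.386
RHS = ln(1) · ln(4) = 0

LHS ≠ RHS (they differ by about 1.386), so the equation does not hold here.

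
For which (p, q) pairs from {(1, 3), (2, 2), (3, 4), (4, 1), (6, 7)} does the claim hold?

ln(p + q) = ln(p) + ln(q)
(2, 2)

Testing each pair:
(1, 3): LHS = ln(4) ≈ 1.386, RHS = ln(3) ≈ 1.099 → fails
(2, 2): LHS = ln(4) ≈ 1.386, RHS = 2·ln(2) ≈ 1.386 → holds
(3, 4): LHS = ln(7) ≈ 1.946, RHS = ln(3) + ln(4) ≈ 2.485 → fails
(4, 1): LHS = ln(5) ≈ 1.609, RHS = ln(4) ≈ 1.386 → fails
(6, 7): LHS = ln(13) ≈ 2.565, RHS = ln(6) + ln(7) ≈ 3.738 → fails

1 of 5 pairs satisfies the claim.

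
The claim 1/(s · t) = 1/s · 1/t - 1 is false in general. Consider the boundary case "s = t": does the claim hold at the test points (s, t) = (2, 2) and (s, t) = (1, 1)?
No, fails at both test points

At (2, 2): LHS = 1/4 ≠ RHS = -3/4
At (1, 1): LHS = 1 ≠ RHS = 0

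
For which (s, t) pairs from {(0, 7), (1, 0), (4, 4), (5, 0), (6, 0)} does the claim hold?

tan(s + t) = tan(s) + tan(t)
Testing each pair:
(0, 7): LHS = tan(7) ≈ 0.8714, RHS = tan(7) ≈ 0.8714 → holds
(1, 0): LHS = tan(1) ≈ 1.557, RHS = tan(1) ≈ 1.557 → holds
(4, 4): LHS = tan(8) ≈ -6.8, RHS = 2·tan(4) ≈ 2.316 → fails
(5, 0): LHS = tan(5) ≈ -3.381, RHS = tan(5) ≈ -3.381 → holds
(6, 0): LHS = tan(6) ≈ -0.291, RHS = tan(6) ≈ -0.291 → holds

4 of 5 pairs satisfy the claim.

Answer: (0, 7), (1, 0), (5, 0), (6, 0)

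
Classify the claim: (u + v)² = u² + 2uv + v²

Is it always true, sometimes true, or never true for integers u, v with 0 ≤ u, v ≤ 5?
The identity holds for every pair in the range. For instance at (u, v) = (0, 1): both sides equal 1.

Answer: Always true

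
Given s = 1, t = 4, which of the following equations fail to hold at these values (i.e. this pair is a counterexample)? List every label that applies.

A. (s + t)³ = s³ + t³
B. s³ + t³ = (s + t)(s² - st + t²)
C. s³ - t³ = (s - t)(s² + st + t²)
Evaluating each claim at the given values:
A. LHS = 125, RHS = 65 → fails here (LHS ≠ RHS)
B. LHS = 65, RHS = 65 → holds here (LHS = RHS)
C. LHS = -63, RHS = -63 → holds here (LHS = RHS)

Answer: A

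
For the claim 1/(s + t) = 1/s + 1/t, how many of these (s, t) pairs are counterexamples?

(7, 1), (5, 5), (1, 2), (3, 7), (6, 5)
Testing each pair:
(7, 1): LHS = 1/8, RHS = 8/7 → counterexample
(5, 5): LHS = 1/10, RHS = 2/5 → counterexample
(1, 2): LHS = 1/3, RHS = 3/2 → counterexample
(3, 7): LHS = 1/10, RHS = 10/21 → counterexample
(6, 5): LHS = 1/11, RHS = 11/30 → counterexample

That makes 5 counterexamples.

Answer: 5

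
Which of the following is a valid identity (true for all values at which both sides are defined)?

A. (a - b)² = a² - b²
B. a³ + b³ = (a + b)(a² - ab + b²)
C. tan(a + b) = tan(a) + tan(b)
A: fails at (2, 3) — LHS = 1, RHS = -5.
B: holds — e.g. at (0, 1), both sides equal 1.
C: fails at (2, 7) — LHS = tan(9) ≈ -0.4523, RHS = tan(2) + tan(7) ≈ -1.314.

Answer: B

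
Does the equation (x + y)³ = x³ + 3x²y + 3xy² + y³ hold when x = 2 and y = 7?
Holds

Substituting x = 2, y = 7:

LHS = (2 + 7)³ = 729
RHS = 2³ + 3·2²·7 + 3·2·7² + 7³ = 729

LHS = RHS, so the equation holds at this point.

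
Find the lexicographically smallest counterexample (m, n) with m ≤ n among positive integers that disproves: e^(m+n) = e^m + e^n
Substituting (1, 1) into the claim:
LHS = e^(1+1) = e^2 ≈ 7.389
RHS = e^1 + e^1 = 2·e ≈ 5.437

Since LHS ≠ RHS, this pair disproves the claim, and no lexicographically smaller pair (m ≤ n, positive integers) does.

For instance (2, 8) is also a counterexample (LHS = e^10 ≈ 22026.5, RHS = e^2 + e^8 ≈ 2988), but it's lexicographically larger.

Answer: (m, n) = (1, 1)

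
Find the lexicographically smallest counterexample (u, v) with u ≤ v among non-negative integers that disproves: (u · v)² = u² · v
At (0, 3): both sides equal 0, so it holds there.

Substituting (1, 2) into the claim:
LHS = (1 · 2)² = 4
RHS = 1² · 2 = 2

Since LHS ≠ RHS, this pair disproves the claim, and no lexicographically smaller pair (u ≤ v, non-negative integers) does.

For instance (3, 6) is also a counterexample (LHS = 324, RHS = 54), but it's lexicographically larger.

Answer: (u, v) = (1, 2)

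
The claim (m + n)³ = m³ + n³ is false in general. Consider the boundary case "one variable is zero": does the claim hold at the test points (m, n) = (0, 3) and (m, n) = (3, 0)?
Yes, holds at both test points

At (0, 3): LHS = 27, RHS = 27 → equal
At (3, 0): LHS = 27, RHS = 27 → equal

So the claim does hold at both of these boundary points, even though it is not an identity.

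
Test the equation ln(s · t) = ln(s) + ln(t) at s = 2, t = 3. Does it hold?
Holds

Substituting s = 2, t = 3:

LHS = ln(2 · 3) = ln(6) ≈ 1.792
RHS = ln(2) + ln(3) ≈ 1.792

LHS = RHS, so the equation holds at this point.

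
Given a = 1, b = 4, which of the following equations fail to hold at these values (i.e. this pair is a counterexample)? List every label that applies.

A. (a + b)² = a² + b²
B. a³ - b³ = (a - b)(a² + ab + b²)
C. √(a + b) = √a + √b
A, C

Evaluating each claim at the given values:
A. LHS = 25, RHS = 17 → fails here (LHS ≠ RHS)
B. LHS = -63, RHS = -63 → holds here (LHS = RHS)
C. LHS = √(5) ≈ 2.236, RHS = 3 → fails here (LHS ≠ RHS)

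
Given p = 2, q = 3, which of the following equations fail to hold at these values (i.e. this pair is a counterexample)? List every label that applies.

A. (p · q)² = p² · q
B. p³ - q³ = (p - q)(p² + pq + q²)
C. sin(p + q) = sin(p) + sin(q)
A, C

Evaluating each claim at the given values:
A. LHS = 36, RHS = 12 → fails here (LHS ≠ RHS)
B. LHS = -19, RHS = -19 → holds here (LHS = RHS)
C. LHS = sin(5) ≈ -0.9589, RHS = sin(3) + sin(2) ≈ 1.05 → fails here (LHS ≠ RHS)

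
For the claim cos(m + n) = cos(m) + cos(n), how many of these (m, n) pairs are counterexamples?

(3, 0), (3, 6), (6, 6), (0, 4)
Testing each pair:
(3, 0): LHS = cos(3) ≈ -0.99, RHS = cos(3) + 1 ≈ 0.01001 → counterexample
(3, 6): LHS = cos(9) ≈ -0.9111, RHS = cos(3) + cos(6) ≈ -0.02982 → counterexample
(6, 6): LHS = cos(12) ≈ 0.8439, RHS = 2·cos(6) ≈ 1.92 → counterexample
(0, 4): LHS = cos(4) ≈ -0.6536, RHS = cos(4) + 1 ≈ 0.3464 → counterexample

That makes 4 counterexamples.

Answer: 4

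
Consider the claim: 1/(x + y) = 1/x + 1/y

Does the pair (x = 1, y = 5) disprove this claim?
Yes

Substituting x = 1, y = 5:
LHS = 1/(1 + 5) = 1/6
RHS = 1/1 + 1/5 = 6/5

Since LHS ≠ RHS, this pair disproves the claim.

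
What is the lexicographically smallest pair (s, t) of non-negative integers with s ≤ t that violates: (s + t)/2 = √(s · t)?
(s, t) = (0, 1)

At (0, 0): both sides equal 0, so it holds there.

Substituting (0, 1) into the claim:
LHS = (0 + 1)/2 = 1/2
RHS = √(0 · 1) = 0

Since LHS ≠ RHS, this pair disproves the claim, and no lexicographically smaller pair (s ≤ t, non-negative integers) does.

For instance (4, 7) is also a counterexample (LHS = 11/2, RHS = 2·√(7) ≈ 5.292), but it's lexicographically larger.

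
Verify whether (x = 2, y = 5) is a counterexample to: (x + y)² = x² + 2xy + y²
No

Substituting x = 2, y = 5:
LHS = (2 + 5)² = 49
RHS = 2² + 2·2·5 + 5² = 49

The sides agree, so this pair does not disprove the claim.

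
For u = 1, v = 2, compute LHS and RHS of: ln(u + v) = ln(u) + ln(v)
LHS = ln(1 + 2) = ln(3) ≈ 1.099
RHS = ln(1) + ln(2) = ln(2) ≈ 0.6931

LHS ≠ RHS (they differ by about 0.4055), so the equation does not hold here.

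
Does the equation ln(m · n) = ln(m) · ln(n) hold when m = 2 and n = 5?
Fails

Substituting m = 2, n = 5:

LHS = ln(2 · 5) = ln(10) ≈ 2.303
RHS = ln(2) · ln(5) ≈ 1.116

LHS ≠ RHS, so the equation does not hold at this point.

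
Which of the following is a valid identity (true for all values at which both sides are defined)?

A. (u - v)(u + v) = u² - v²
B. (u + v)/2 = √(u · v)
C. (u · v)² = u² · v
A

A: holds — e.g. at (4, 6), both sides equal -20.
B: fails at (3, 7) — LHS = 5, RHS = √(21) ≈ 4.583.
C: fails at (2, 5) — LHS = 100, RHS = 20.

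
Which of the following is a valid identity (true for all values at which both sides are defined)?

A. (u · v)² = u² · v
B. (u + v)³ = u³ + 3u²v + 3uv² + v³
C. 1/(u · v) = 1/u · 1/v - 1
A: fails at (4, 6) — LHS = 576, RHS = 96.
B: holds — e.g. at (1, 2), both sides equal 27.
C: fails at (2, 4) — LHS = 1/8, RHS = -7/8.

Answer: B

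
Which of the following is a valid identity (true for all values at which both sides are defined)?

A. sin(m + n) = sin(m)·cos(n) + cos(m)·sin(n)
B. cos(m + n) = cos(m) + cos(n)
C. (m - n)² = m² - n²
A: holds — e.g. at (4, 4), both sides equal sin(8) ≈ 0.9894.
B: fails at (2, 3) — LHS = cos(5) ≈ 0.2837, RHS = cos(3) + cos(2) ≈ -1.406.
C: fails at (1, 5) — LHS = 16, RHS = -24.

Answer: A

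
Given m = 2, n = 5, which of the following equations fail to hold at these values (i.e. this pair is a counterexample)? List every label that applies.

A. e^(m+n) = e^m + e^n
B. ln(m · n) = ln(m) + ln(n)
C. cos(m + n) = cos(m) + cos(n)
Evaluating each claim at the given values:
A. LHS = e^7 ≈ 1097, RHS = e^2 + e^5 ≈ 155.8 → fails here (LHS ≠ RHS)
B. LHS = ln(10) ≈ 2.303, RHS = ln(2) + ln(5) ≈ 2.303 → holds here (LHS = RHS)
C. LHS = cos(7) ≈ 0.7539, RHS = cos(2) + cos(5) ≈ -0.1325 → fails here (LHS ≠ RHS)

Answer: A, C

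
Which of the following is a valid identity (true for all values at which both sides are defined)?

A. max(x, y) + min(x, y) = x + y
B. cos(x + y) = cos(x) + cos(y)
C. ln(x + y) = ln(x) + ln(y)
A

A: holds — e.g. at (5, 5), both sides equal 10.
B: fails at (2, 4) — LHS = cos(6) ≈ 0.9602, RHS = cos(4) + cos(2) ≈ -1.07.
C: fails at (2, 3) — LHS = ln(5) ≈ 1.609, RHS = ln(2) + ln(3) ≈ 1.792.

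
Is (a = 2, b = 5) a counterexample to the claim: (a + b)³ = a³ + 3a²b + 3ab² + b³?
No

Substituting a = 2, b = 5:
LHS = (2 + 5)³ = 343
RHS = 2³ + 3·2²·5 + 3·2·5² + 5³ = 343

The sides agree, so this pair does not disprove the claim.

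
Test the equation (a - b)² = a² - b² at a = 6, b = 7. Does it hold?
Substituting a = 6, b = 7:

LHS = (6 - 7)² = 1
RHS = 6² - 7² = -13

LHS ≠ RHS, so the equation does not hold at this point.

Answer: Fails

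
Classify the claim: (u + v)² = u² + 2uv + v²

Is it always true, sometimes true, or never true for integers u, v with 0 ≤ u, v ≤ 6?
Always true

The identity holds for every pair in the range. For instance at (u, v) = (1, 6): both sides equal 49.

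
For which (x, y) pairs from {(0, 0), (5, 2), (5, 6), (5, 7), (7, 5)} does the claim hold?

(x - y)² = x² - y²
(0, 0)

Testing each pair:
(0, 0): LHS = 0, RHS = 0 → holds
(5, 2): LHS = 9, RHS = 21 → fails
(5, 6): LHS = 1, RHS = -11 → fails
(5, 7): LHS = 4, RHS = -24 → fails
(7, 5): LHS = 4, RHS = 24 → fails

1 of 5 pairs satisfies the claim.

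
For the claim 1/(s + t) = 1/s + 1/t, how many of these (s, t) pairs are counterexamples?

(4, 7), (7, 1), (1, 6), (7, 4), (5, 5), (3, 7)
6

Testing each pair:
(4, 7): LHS = 1/11, RHS = 11/28 → counterexample
(7, 1): LHS = 1/8, RHS = 8/7 → counterexample
(1, 6): LHS = 1/7, RHS = 7/6 → counterexample
(7, 4): LHS = 1/11, RHS = 11/28 → counterexample
(5, 5): LHS = 1/10, RHS = 2/5 → counterexample
(3, 7): LHS = 1/10, RHS = 10/21 → counterexample

That makes 6 counterexamples.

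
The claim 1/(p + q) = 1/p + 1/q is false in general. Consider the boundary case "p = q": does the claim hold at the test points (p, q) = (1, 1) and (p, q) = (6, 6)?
At (1, 1): LHS = 1/2 ≠ RHS = 2
At (6, 6): LHS = 1/12 ≠ RHS = 1/3

Answer: No, fails at both test points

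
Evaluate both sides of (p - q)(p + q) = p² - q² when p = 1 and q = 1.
LHS = (1 - 1)(1 + 1) = 0
RHS = 1² - 1² = 0

LHS = RHS: the two sides agree.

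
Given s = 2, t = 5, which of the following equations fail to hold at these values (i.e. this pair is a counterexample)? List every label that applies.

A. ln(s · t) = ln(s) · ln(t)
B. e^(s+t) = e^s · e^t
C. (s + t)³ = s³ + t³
Evaluating each claim at the given values:
A. LHS = ln(10) ≈ 2.303, RHS = ln(2)·ln(5) ≈ 1.116 → fails here (LHS ≠ RHS)
B. LHS = e^7 ≈ 1097, RHS = e^7 ≈ 1097 → holds here (LHS = RHS)
C. LHS = 343, RHS = 133 → fails here (LHS ≠ RHS)

Answer: A, C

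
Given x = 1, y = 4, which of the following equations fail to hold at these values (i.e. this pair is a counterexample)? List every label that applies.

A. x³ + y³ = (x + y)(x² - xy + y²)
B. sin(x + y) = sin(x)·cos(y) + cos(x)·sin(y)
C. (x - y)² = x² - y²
C

Evaluating each claim at the given values:
A. LHS = 65, RHS = 65 → holds here (LHS = RHS)
B. LHS = sin(5) ≈ -0.9589, RHS = sin(1)·cos(4) + sin(4)·cos(1) ≈ -0.9589 → holds here (LHS = RHS)
C. LHS = 9, RHS = -15 → fails here (LHS ≠ RHS)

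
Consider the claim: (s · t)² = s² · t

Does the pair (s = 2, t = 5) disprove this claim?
Substituting s = 2, t = 5:
LHS = (2 · 5)² = 100
RHS = 2² · 5 = 20

Since LHS ≠ RHS, this pair disproves the claim.

Answer: Yes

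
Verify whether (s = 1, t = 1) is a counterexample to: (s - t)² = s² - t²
No

Substituting s = 1, t = 1:
LHS = (1 - 1)² = 0
RHS = 1² - 1² = 0

The sides agree, so this pair does not disprove the claim.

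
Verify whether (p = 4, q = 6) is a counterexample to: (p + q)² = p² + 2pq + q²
Substituting p = 4, q = 6:
LHS = (4 + 6)² = 100
RHS = 4² + 2·4·6 + 6² = 100

The sides agree, so this pair does not disprove the claim.

Answer: No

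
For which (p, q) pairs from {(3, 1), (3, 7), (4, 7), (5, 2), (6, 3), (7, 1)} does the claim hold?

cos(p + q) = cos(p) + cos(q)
Testing each pair:
(3, 1): LHS = cos(4) ≈ -0.6536, RHS = cos(3) + cos(1) ≈ -0.4497 → fails
(3, 7): LHS = cos(10) ≈ -0.8391, RHS = cos(3) + cos(7) ≈ -0.2361 → fails
(4, 7): LHS = cos(11) ≈ 0.004426, RHS = cos(4) + cos(7) ≈ 0.1003 → fails
(5, 2): LHS = cos(7) ≈ 0.7539, RHS = cos(2) + cos(5) ≈ -0.1325 → fails
(6, 3): LHS = cos(9) ≈ -0.9111, RHS = cos(3) + cos(6) ≈ -0.02982 → fails
(7, 1): LHS = cos(8) ≈ -0.1455, RHS = cos(1) + cos(7) ≈ 1.294 → fails

No pair satisfies the claim.

Answer: None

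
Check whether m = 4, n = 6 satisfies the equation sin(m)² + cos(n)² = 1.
Fails

Substituting m = 4, n = 6:

LHS = sin(4)² + cos(6)² ≈ 1.495
RHS = 1

LHS ≠ RHS, so the equation does not hold at this point.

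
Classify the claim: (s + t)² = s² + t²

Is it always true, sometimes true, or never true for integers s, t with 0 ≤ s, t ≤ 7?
It holds at (s, t) = (6, 0) (both sides equal 36), but fails at (s, t) = (2, 2) (LHS = 16, RHS = 8).

Answer: Sometimes true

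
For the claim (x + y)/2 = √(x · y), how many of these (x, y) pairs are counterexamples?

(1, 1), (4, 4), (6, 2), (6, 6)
Testing each pair:
(1, 1): LHS = 1, RHS = 1 → satisfies claim
(4, 4): LHS = 4, RHS = 4 → satisfies claim
(6, 2): LHS = 4, RHS = 2·√(3) ≈ 3.464 → counterexample
(6, 6): LHS = 6, RHS = 6 → satisfies claim

That makes 1 counterexample.

Answer: 1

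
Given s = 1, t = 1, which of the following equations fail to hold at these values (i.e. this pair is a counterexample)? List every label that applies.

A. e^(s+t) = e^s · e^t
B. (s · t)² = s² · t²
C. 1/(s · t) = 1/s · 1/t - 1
C

Evaluating each claim at the given values:
A. LHS = e^2 ≈ 7.389, RHS = e^2 ≈ 7.389 → holds here (LHS = RHS)
B. LHS = 1, RHS = 1 → holds here (LHS = RHS)
C. LHS = 1, RHS = 0 → fails here (LHS ≠ RHS)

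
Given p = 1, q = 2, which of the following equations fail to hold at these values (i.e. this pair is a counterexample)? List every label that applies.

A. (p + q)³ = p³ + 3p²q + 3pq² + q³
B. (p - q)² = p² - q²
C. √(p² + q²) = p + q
B, C

Evaluating each claim at the given values:
A. LHS = 27, RHS = 27 → holds here (LHS = RHS)
B. LHS = 1, RHS = -3 → fails here (LHS ≠ RHS)
C. LHS = √(5) ≈ 2.236, RHS = 3 → fails here (LHS ≠ RHS)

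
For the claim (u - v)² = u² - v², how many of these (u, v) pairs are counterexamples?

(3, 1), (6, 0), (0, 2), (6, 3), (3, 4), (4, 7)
5

Testing each pair:
(3, 1): LHS = 4, RHS = 8 → counterexample
(6, 0): LHS = 36, RHS = 36 → satisfies claim
(0, 2): LHS = 4, RHS = -4 → counterexample
(6, 3): LHS = 9, RHS = 27 → counterexample
(3, 4): LHS = 1, RHS = -7 → counterexample
(4, 7): LHS = 9, RHS = -33 → counterexample

That makes 5 counterexamples.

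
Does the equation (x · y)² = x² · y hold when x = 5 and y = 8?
Substituting x = 5, y = 8:

LHS = (5 · 8)² = 1600
RHS = 5² · 8 = 200

LHS ≠ RHS, so the equation does not hold at this point.

Answer: Fails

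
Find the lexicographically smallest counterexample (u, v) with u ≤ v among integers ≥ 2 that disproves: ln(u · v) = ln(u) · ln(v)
Substituting (2, 2) into the claim:
LHS = ln(2 · 2) = ln(4) ≈ 1.386
RHS = ln(2) · ln(2) = ln(2)² ≈ 0.4805

Since LHS ≠ RHS, this pair disproves the claim, and no lexicographically smaller pair (u ≤ v, integers ≥ 2) does.

For instance (3, 9) is also a counterexample (LHS = ln(27) ≈ 3.296, RHS = ln(3)·ln(9) ≈ 2.414), but it's lexicographically larger.

Answer: (u, v) = (2, 2)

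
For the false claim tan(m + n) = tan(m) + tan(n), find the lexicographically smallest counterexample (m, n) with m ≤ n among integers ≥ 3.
(m, n) = (3, 3)

Substituting (3, 3) into the claim:
LHS = tan(3 + 3) = tan(6) ≈ -0.291
RHS = tan(3) + tan(3) = 2·tan(3) ≈ -0.2851

Since LHS ≠ RHS, this pair disproves the claim, and no lexicographically smaller pair (m ≤ n, integers ≥ 3) does.

For instance (6, 8) is also a counterexample (LHS = tan(14) ≈ 7.245, RHS = tan(8) + tan(6) ≈ -7.091), but it's lexicographically larger.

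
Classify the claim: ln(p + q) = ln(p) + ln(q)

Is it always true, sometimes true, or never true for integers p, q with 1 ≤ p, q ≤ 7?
It holds at (p, q) = (2, 2) (both sides equal ln(4) ≈ 1.386), but fails at (p, q) = (6, 7) (LHS = ln(13) ≈ 2.565, RHS = ln(6) + ln(7) ≈ 3.738).

Answer: Sometimes true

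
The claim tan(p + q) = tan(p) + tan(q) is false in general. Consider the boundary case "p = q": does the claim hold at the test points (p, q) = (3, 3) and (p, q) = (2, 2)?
At (3, 3): LHS = tan(6) ≈ -0.291 ≠ RHS = 2·tan(3) ≈ -0.2851
At (2, 2): LHS = tan(4) ≈ 1.158 ≠ RHS = 2·tan(2) ≈ -4.37

Answer: No, fails at both test points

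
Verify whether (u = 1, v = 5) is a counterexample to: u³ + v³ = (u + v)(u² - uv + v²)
Substituting u = 1, v = 5:
LHS = 1³ + 5³ = 126
RHS = (1 + 5)(1² - 1·5 + 5²) = 126

The sides agree, so this pair does not disprove the claim.

Answer: No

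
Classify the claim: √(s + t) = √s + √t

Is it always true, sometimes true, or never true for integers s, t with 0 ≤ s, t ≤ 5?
It holds at (s, t) = (0, 0) (both sides equal 0), but fails at (s, t) = (3, 2) (LHS = √(5) ≈ 2.236, RHS = √(2) + √(3) ≈ 3.146).

Answer: Sometimes true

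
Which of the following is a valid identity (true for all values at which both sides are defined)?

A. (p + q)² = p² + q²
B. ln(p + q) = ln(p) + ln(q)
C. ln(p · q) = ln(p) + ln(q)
A: fails at (2, 5) — LHS = 49, RHS = 29.
B: fails at (4, 5) — LHS = ln(9) ≈ 2.197, RHS = ln(4) + ln(5) ≈ 2.996.
C: holds — e.g. at (6, 7), both sides equal ln(42) ≈ 3.738.

Answer: C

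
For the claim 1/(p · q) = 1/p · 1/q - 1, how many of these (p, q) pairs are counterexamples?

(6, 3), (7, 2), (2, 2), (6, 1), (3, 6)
Testing each pair:
(6, 3): LHS = 1/18, RHS = -17/18 → counterexample
(7, 2): LHS = 1/14, RHS = -13/14 → counterexample
(2, 2): LHS = 1/4, RHS = -3/4 → counterexample
(6, 1): LHS = 1/6, RHS = -5/6 → counterexample
(3, 6): LHS = 1/18, RHS = -17/18 → counterexample

That makes 5 counterexamples.

Answer: 5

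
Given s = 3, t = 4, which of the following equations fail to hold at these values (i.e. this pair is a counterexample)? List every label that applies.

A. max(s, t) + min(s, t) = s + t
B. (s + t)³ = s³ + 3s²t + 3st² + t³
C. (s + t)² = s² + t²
C

Evaluating each claim at the given values:
A. LHS = 7, RHS = 7 → holds here (LHS = RHS)
B. LHS = 343, RHS = 343 → holds here (LHS = RHS)
C. LHS = 49, RHS = 25 → fails here (LHS ≠ RHS)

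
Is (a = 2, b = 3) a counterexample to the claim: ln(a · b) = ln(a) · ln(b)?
Yes

Substituting a = 2, b = 3:
LHS = ln(2 · 3) = ln(6) ≈ 1.792
RHS = ln(2) · ln(3) ≈ 0.7615

Since LHS ≠ RHS, this pair disproves the claim.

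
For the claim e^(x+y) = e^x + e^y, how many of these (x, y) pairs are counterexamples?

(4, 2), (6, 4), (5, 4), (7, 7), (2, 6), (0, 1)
6

Testing each pair:
(4, 2): LHS = e^6 ≈ 403.4, RHS = e^2 + e^4 ≈ 61.99 → counterexample
(6, 4): LHS = e^10 ≈ 22026.5, RHS = e^4 + e^6 ≈ 458 → counterexample
(5, 4): LHS = e^9 ≈ 8103, RHS = e^4 + e^5 ≈ 203 → counterexample
(7, 7): LHS = e^14 ≈ 1202604.3, RHS = 2·e^7 ≈ 2193 → counterexample
(2, 6): LHS = e^8 ≈ 2981, RHS = e^2 + e^6 ≈ 410.8 → counterexample
(0, 1): LHS = e ≈ 2.718, RHS = 1 + e ≈ 3.718 → counterexample

That makes 6 counterexamples.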